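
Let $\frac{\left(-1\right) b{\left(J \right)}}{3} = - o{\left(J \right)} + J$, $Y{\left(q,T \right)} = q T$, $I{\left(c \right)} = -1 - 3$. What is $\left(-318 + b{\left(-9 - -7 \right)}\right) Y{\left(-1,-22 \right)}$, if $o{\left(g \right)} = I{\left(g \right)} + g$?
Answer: $-7260$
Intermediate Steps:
$I{\left(c \right)} = -4$ ($I{\left(c \right)} = -1 - 3 = -4$)
$Y{\left(q,T \right)} = T q$
$o{\left(g \right)} = -4 + g$
$b{\left(J \right)} = -12$ ($b{\left(J \right)} = - 3 \left(- (-4 + J) + J\right) = - 3 \left(\left(4 - J\right) + J\right) = \left(-3\right) 4 = -12$)
$\left(-318 + b{\left(-9 - -7 \right)}\right) Y{\left(-1,-22 \right)} = \left(-318 - 12\right) \left(\left(-22\right) \left(-1\right)\right) = \left(-330\right) 22 = -7260$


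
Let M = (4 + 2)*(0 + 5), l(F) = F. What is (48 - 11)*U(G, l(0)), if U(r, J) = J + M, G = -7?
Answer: 1110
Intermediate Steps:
M = 30 (M = 6*5 = 30)
U(r, J) = 30 + J (U(r, J) = J + 30 = 30 + J)
(48 - 11)*U(G, l(0)) = (48 - 11)*(30 + 0) = 37*30 = 1110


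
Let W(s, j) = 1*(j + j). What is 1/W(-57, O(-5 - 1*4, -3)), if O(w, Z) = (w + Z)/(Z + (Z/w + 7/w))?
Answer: 31/216 ≈ 0.14352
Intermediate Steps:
O(w, Z) = (Z + w)/(Z + 7/w + Z/w) (O(w, Z) = (Z + w)/(Z + (7/w + Z/w)) = (Z + w)/(Z + 7/w + Z/w))
W(s, j) = 2*j (W(s, j) = 1*(2*j) = 2*j)
1/W(-57, O(-5 - 1*4, -3)) = 1/(2*((-5 - 1*4)*(-3 + (-5 - 1*4))/(7 - 3 - 3*(-5 - 1*4)))) = 1/(2*((-5 - 4)*(-3 + (-5 - 4))/(7 - 3 - 3*(-5 - 4)))) = 1/(2*(-9*(-3 - 9)/(7 - 3 - 3*(-9)))) = 1/(2*(-9*(-12)/(7 - 3 + 27))) = 1/(2*(-9*(-12)/31)) = 1/(2*(-9*1/31*(-12))) = 1/(2*(108/31)) = 1/(216/31) = 31/216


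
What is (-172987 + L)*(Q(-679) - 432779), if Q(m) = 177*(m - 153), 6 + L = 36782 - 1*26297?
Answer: 94261627844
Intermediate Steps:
L = 10479 (L = -6 + (36782 - 1*26297) = -6 + (36782 - 26297) = -6 + 10485 = 10479)
Q(m) = -27081 + 177*m (Q(m) = 177*(-153 + m) = -27081 + 177*m)
(-172987 + L)*(Q(-679) - 432779) = (-172987 + 10479)*((-27081 + 177*(-679)) - 432779) = -162508*((-27081 - 120183) - 432779) = -162508*(-147264 - 432779) = -162508*(-580043) = 94261627844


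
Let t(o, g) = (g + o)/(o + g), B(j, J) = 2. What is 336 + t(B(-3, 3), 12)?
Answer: 337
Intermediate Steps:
t(o, g) = 1 (t(o, g) = (g + o)/(g + o) = 1)
336 + t(B(-3, 3), 12) = 336 + 1 = 337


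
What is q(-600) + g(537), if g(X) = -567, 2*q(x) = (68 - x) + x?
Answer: -533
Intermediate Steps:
q(x) = 34 (q(x) = ((68 - x) + x)/2 = (½)*68 = 34)
q(-600) + g(537) = 34 - 567 = -533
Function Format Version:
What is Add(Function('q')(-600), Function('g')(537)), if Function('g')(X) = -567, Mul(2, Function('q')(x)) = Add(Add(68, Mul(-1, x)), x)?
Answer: -533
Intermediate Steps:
Function('q')(x) = 34 (Function('q')(x) = Mul(Rational(1, 2), Add(Add(68, Mul(-1, x)), x)) = Mul(Rational(1, 2), 68) = 34)
Add(Function('q')(-600), Function('g')(537)) = Add(34, -567) = -533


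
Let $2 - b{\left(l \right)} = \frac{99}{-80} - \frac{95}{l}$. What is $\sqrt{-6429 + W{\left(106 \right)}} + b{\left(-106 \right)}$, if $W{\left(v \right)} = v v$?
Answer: $\frac{9927}{4240} + \sqrt{4807} \approx 71.674$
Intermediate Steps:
$W{\left(v \right)} = v^{2}$
$b{\left(l \right)} = \frac{259}{80} + \frac{95}{l}$ ($b{\left(l \right)} = 2 - \left(\frac{99}{-80} - \frac{95}{l}\right) = 2 - \left(99 \left(- \frac{1}{80}\right) - \frac{95}{l}\right) = 2 - \left(- \frac{99}{80} - \frac{95}{l}\right) = 2 + \left(\frac{99}{80} + \frac{95}{l}\right) = \frac{259}{80} + \frac{95}{l}$)
$\sqrt{-6429 + W{\left(106 \right)}} + b{\left(-106 \right)} = \sqrt{-6429 + 106^{2}} + \left(\frac{259}{80} + \frac{95}{-106}\right) = \sqrt{-6429 + 11236} + \left(\frac{259}{80} + 95 \left(- \frac{1}{106}\right)\right) = \sqrt{4807} + \left(\frac{259}{80} - \frac{95}{106}\right) = \sqrt{4807} + \frac{9927}{4240} = \frac{9927}{4240} + \sqrt{4807}$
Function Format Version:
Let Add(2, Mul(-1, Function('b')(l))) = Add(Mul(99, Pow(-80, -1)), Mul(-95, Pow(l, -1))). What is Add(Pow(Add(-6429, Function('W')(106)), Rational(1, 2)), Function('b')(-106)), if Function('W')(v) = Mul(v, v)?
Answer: Add(Rational(9927, 4240), Pow(4807, Rational(1, 2))) ≈ 71.674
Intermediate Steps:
Function('W')(v) = Pow(v, 2)
Function('b')(l) = Add(Rational(259, 80), Mul(95, Pow(l, -1))) (Function('b')(l) = Add(2, Mul(-1, Add(Mul(99, Pow(-80, -1)), Mul(-95, Pow(l, -1))))) = Add(2, Mul(-1, Add(Mul(99, Rational(-1, 80)), Mul(-95, Pow(l, -1))))) = Add(2, Mul(-1, Add(Rational(-99, 80), Mul(-95, Pow(l, -1))))) = Add(2, Add(Rational(99, 80), Mul(95, Pow(l, -1)))) = Add(Rational(259, 80), Mul(95, Pow(l, -1))))
Add(Pow(Add(-6429, Function('W')(106)), Rational(1, 2)), Function('b')(-106)) = Add(Pow(Add(-6429, Pow(106, 2)), Rational(1, 2)), Add(Rational(259, 80), Mul(95, Pow(-106, -1)))) = Add(Pow(Add(-6429, 11236), Rational(1, 2)), Add(Rational(259, 80), Mul(95, Rational(-1, 106)))) = Add(Pow(4807, Rational(1, 2)), Add(Rational(259, 80), Rational(-95, 106))) = Add(Pow(4807, Rational(1, 2)), Rational(9927, 4240)) = Add(Rational(9927, 4240), Pow(4807, Rational(1, 2)))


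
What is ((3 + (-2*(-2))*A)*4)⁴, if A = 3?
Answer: 12960000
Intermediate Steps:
((3 + (-2*(-2))*A)*4)⁴ = ((3 - 2*(-2)*3)*4)⁴ = ((3 + 4*3)*4)⁴ = ((3 + 12)*4)⁴ = (15*4)⁴ = 60⁴ = 12960000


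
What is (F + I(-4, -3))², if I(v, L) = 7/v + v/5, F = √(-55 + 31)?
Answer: (51 - 40*I*√6)²/400 ≈ -17.497 - 24.985*I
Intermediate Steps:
F = 2*I*√6 (F = √(-24) = 2*I*√6 ≈ 4.899*I)
I(v, L) = 7/v + v/5 (I(v, L) = 7/v + v*(⅕) = 7/v + v/5)
(F + I(-4, -3))² = (2*I*√6 + (7/(-4) + (⅕)*(-4)))² = (2*I*√6 + (7*(-¼) - ⅘))² = (2*I*√6 + (-7/4 - ⅘))² = (2*I*√6 - 51/20)² = (-51/20 + 2*I*√6)²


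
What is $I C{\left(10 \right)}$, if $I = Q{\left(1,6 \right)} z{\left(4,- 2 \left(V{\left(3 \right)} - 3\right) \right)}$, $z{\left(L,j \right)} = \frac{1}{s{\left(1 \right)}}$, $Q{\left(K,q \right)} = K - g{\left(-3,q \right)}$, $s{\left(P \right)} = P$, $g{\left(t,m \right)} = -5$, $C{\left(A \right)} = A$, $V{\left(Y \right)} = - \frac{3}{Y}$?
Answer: $60$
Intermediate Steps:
$Q{\left(K,q \right)} = 5 + K$ ($Q{\left(K,q \right)} = K - -5 = K + 5 = 5 + K$)
$z{\left(L,j \right)} = 1$ ($z{\left(L,j \right)} = 1^{-1} = 1$)
$I = 6$ ($I = \left(5 + 1\right) 1 = 6 \cdot 1 = 6$)
$I C{\left(10 \right)} = 6 \cdot 10 = 60$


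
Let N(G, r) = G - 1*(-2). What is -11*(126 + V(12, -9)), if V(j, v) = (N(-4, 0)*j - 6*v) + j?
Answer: -1848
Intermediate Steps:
N(G, r) = 2 + G (N(G, r) = G + 2 = 2 + G)
V(j, v) = -j - 6*v (V(j, v) = ((2 - 4)*j - 6*v) + j = (-2*j - 6*v) + j = (-6*v - 2*j) + j = -j - 6*v)
-11*(126 + V(12, -9)) = -11*(126 + (-1*12 - 6*(-9))) = -11*(126 + (-12 + 54)) = -11*(126 + 42) = -11*168 = -1848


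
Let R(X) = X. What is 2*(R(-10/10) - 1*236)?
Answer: -474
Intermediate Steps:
2*(R(-10/10) - 1*236) = 2*(-10/10 - 1*236) = 2*(-10*1/10 - 236) = 2*(-1 - 236) = 2*(-237) = -474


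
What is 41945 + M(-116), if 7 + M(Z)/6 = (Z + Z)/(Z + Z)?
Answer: 41909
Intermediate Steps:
M(Z) = -36 (M(Z) = -42 + 6*((Z + Z)/(Z + Z)) = -42 + 6*((2*Z)/((2*Z))) = -42 + 6*((2*Z)*(1/(2*Z))) = -42 + 6*1 = -42 + 6 = -36)
41945 + M(-116) = 41945 - 36 = 41909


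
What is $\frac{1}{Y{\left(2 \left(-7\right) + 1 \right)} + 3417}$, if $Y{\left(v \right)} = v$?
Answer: $\frac{1}{3404} \approx 0.00029377$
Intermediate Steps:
$\frac{1}{Y{\left(2 \left(-7\right) + 1 \right)} + 3417} = \frac{1}{\left(2 \left(-7\right) + 1\right) + 3417} = \frac{1}{\left(-14 + 1\right) + 3417} = \frac{1}{-13 + 3417} = \frac{1}{3404}$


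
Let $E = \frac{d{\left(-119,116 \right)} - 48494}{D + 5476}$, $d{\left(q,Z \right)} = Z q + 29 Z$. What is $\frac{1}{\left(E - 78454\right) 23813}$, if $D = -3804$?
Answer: $- \frac{836}{1562537882943} \approx -5.3503 \cdot 10^{-10}$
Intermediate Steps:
$d{\left(q,Z \right)} = 29 Z + Z q$
$E = - \frac{29467}{836}$ ($E = \frac{116 \left(29 - 119\right) - 48494}{-3804 + 5476} = \frac{116 \left(-90\right) - 48494}{1672} = \left(-10440 - 48494\right) \frac{1}{1672} = \left(-58934\right) \frac{1}{1672} = - \frac{29467}{836} \approx -35.248$)
$\frac{1}{\left(E - 78454\right) 23813} = \frac{1}{\left(- \frac{29467}{836} - 78454\right) 23813} = \frac{1}{- \frac{65617011}{836}} \cdot \frac{1}{23813} = \left(- \frac{836}{65617011}\right) \frac{1}{23813} = - \frac{836}{1562537882943}$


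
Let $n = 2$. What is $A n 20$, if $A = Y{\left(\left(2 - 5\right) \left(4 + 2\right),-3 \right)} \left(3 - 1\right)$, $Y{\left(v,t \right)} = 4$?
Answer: $320$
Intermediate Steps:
$A = 8$ ($A = 4 \left(3 - 1\right) = 4 \cdot 2 = 8$)
$A n 20 = 8 \cdot 2 \cdot 20 = 16 \cdot 20 = 320$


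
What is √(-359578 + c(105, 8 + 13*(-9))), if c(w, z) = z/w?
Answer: I*√3964358895/105 ≈ 599.65*I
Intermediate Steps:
√(-359578 + c(105, 8 + 13*(-9))) = √(-359578 + (8 + 13*(-9))/105) = √(-359578 + (8 - 117)*(1/105)) = √(-359578 - 109*1/105) = √(-359578 - 109/105) = √(-37755799/105) = I*√3964358895/105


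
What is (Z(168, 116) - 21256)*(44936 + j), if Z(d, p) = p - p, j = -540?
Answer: -943681376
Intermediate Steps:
Z(d, p) = 0
(Z(168, 116) - 21256)*(44936 + j) = (0 - 21256)*(44936 - 540) = -21256*44396 = -943681376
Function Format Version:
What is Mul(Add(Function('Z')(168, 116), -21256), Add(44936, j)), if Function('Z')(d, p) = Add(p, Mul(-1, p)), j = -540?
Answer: -943681376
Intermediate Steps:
Function('Z')(d, p) = 0
Mul(Add(Function('Z')(168, 116), -21256), Add(44936, j)) = Mul(Add(0, -21256), Add(44936, -540)) = Mul(-21256, 44396) = -943681376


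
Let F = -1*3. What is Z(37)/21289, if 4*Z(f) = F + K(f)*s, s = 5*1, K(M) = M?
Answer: 91/42578 ≈ 0.0021373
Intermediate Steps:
s = 5
F = -3
Z(f) = -¾ + 5*f/4 (Z(f) = (-3 + f*5)/4 = (-3 + 5*f)/4 = -¾ + 5*f/4)
Z(37)/21289 = (-¾ + (5/4)*37)/21289 = (-¾ + 185/4)*(1/21289) = (91/2)*(1/21289) = 91/42578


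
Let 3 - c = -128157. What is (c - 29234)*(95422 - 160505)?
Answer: -6438400858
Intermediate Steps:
c = 128160 (c = 3 - 1*(-128157) = 3 + 128157 = 128160)
(c - 29234)*(95422 - 160505) = (128160 - 29234)*(95422 - 160505) = 98926*(-65083) = -6438400858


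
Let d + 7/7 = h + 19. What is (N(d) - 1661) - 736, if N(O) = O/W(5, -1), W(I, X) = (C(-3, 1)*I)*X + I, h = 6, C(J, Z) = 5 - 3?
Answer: -12009/5 ≈ -2401.8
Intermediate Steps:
C(J, Z) = 2
W(I, X) = I + 2*I*X (W(I, X) = (2*I)*X + I = 2*I*X + I = I + 2*I*X)
d = 24 (d = -1 + (6 + 19) = -1 + 25 = 24)
N(O) = -O/5 (N(O) = O/((5*(1 + 2*(-1)))) = O/((5*(1 - 2))) = O/((5*(-1))) = O/(-5) = O*(-⅕) = -O/5)
(N(d) - 1661) - 736 = (-⅕*24 - 1661) - 736 = (-24/5 - 1661) - 736 = -8329/5 - 736 = -12009/5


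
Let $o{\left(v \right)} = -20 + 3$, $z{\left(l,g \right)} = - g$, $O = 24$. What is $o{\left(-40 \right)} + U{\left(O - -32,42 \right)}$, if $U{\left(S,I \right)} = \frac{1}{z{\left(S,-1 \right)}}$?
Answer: $-16$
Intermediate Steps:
$o{\left(v \right)} = -17$
$U{\left(S,I \right)} = 1$ ($U{\left(S,I \right)} = \frac{1}{\left(-1\right) \left(-1\right)} = 1^{-1} = 1$)
$o{\left(-40 \right)} + U{\left(O - -32,42 \right)} = -17 + 1 = -16$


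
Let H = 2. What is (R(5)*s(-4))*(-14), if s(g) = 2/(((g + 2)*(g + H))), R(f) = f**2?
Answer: -175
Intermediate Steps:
s(g) = 2/(2 + g)**2 (s(g) = 2/(((g + 2)*(g + 2))) = 2/(((2 + g)*(2 + g))) = 2/((2 + g)**2) = 2/(2 + g)**2)
(R(5)*s(-4))*(-14) = (5**2*(2/(4 + (-4)**2 + 4*(-4))))*(-14) = (25*(2/(4 + 16 - 16)))*(-14) = (25*(2/4))*(-14) = (25*(2*(1/4)))*(-14) = (25*(1/2))*(-14) = (25/2)*(-14) = -175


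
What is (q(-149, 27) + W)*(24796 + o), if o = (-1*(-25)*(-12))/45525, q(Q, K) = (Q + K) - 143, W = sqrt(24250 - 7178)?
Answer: -3988559520/607 + 60204672*sqrt(1067)/607 ≈ -3.3311e+6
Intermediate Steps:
W = 4*sqrt(1067) (W = sqrt(17072) = 4*sqrt(1067) ≈ 130.66)
q(Q, K) = -143 + K + Q (q(Q, K) = (K + Q) - 143 = -143 + K + Q)
o = -4/607 (o = (25*(-12))*(1/45525) = -300*1/45525 = -4/607 ≈ -0.0065898)
(q(-149, 27) + W)*(24796 + o) = ((-143 + 27 - 149) + 4*sqrt(1067))*(24796 - 4/607) = (-265 + 4*sqrt(1067))*(15051168/607) = -3988559520/607 + 60204672*sqrt(1067)/607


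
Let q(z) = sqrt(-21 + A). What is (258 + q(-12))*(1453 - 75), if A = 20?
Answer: 355524 + 1378*I ≈ 3.5552e+5 + 1378.0*I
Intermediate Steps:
q(z) = I (q(z) = sqrt(-21 + 20) = sqrt(-1) = I)
(258 + q(-12))*(1453 - 75) = (258 + I)*(1453 - 75) = (258 + I)*1378 = 355524 + 1378*I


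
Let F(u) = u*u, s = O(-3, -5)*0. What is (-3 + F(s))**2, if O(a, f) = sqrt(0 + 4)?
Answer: 9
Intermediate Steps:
O(a, f) = 2 (O(a, f) = sqrt(4) = 2)
s = 0 (s = 2*0 = 0)
F(u) = u**2
(-3 + F(s))**2 = (-3 + 0**2)**2 = (-3 + 0)**2 = (-3)**2 = 9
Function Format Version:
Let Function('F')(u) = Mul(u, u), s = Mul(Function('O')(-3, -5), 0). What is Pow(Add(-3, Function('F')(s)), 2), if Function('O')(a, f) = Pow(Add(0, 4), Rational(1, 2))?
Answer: 9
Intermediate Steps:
Function('O')(a, f) = 2 (Function('O')(a, f) = Pow(4, Rational(1, 2)) = 2)
s = 0 (s = Mul(2, 0) = 0)
Function('F')(u) = Pow(u, 2)
Pow(Add(-3, Function('F')(s)), 2) = Pow(Add(-3, Pow(0, 2)), 2) = Pow(Add(-3, 0), 2) = Pow(-3, 2) = 9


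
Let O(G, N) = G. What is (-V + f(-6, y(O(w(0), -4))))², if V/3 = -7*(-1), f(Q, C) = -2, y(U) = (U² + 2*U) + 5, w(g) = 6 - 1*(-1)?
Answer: 529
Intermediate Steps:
w(g) = 7 (w(g) = 6 + 1 = 7)
y(U) = 5 + U² + 2*U
V = 21 (V = 3*(-7*(-1)) = 3*7 = 21)
(-V + f(-6, y(O(w(0), -4))))² = (-1*21 - 2)² = (-21 - 2)² = (-23)² = 529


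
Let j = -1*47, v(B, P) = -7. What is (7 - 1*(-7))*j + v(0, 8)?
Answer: -665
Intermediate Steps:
j = -47
(7 - 1*(-7))*j + v(0, 8) = (7 - 1*(-7))*(-47) - 7 = (7 + 7)*(-47) - 7 = 14*(-47) - 7 = -658 - 7 = -665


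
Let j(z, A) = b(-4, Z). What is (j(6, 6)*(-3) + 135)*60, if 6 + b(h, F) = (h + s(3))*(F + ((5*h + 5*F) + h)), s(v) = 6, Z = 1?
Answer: 15660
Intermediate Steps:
b(h, F) = -6 + (6 + h)*(6*F + 6*h) (b(h, F) = -6 + (h + 6)*(F + ((5*h + 5*F) + h)) = -6 + (6 + h)*(F + ((5*F + 5*h) + h)) = -6 + (6 + h)*(F + (5*F + 6*h)) = -6 + (6 + h)*(6*F + 6*h))
j(z, A) = -42 (j(z, A) = -6 + 6*(-4)² + 36*1 + 36*(-4) + 6*1*(-4) = -6 + 6*16 + 36 - 144 - 24 = -6 + 96 + 36 - 144 - 24 = -42)
(j(6, 6)*(-3) + 135)*60 = (-42*(-3) + 135)*60 = (126 + 135)*60 = 261*60 = 15660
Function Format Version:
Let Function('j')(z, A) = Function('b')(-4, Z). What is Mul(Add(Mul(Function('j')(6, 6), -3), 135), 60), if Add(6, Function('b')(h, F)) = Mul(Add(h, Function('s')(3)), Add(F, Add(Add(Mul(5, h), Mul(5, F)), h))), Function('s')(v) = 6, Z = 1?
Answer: 15660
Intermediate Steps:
Function('b')(h, F) = Add(-6, Mul(Add(6, h), Add(Mul(6, F), Mul(6, h)))) (Function('b')(h, F) = Add(-6, Mul(Add(h, 6), Add(F, Add(Add(Mul(5, h), Mul(5, F)), h)))) = Add(-6, Mul(Add(6, h), Add(F, Add(Add(Mul(5, F), Mul(5, h)), h)))) = Add(-6, Mul(Add(6, h), Add(F, Add(Mul(5, F), Mul(6, h))))) = Add(-6, Mul(Add(6, h), Add(Mul(6, F), Mul(6, h)))))
Function('j')(z, A) = -42 (Function('j')(z, A) = Add(-6, Mul(6, Pow(-4, 2)), Mul(36, 1), Mul(36, -4), Mul(6, 1, -4)) = Add(-6, Mul(6, 16), 36, -144, -24) = Add(-6, 96, 36, -144, -24) = -42)
Mul(Add(Mul(Function('j')(6, 6), -3), 135), 60) = Mul(Add(Mul(-42, -3), 135), 60) = Mul(Add(126, 135), 60) = Mul(261, 60) = 15660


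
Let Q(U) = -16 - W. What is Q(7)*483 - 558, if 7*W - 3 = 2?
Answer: -8631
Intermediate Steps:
W = 5/7 (W = 3/7 + (⅐)*2 = 3/7 + 2/7 = 5/7 ≈ 0.71429)
Q(U) = -117/7 (Q(U) = -16 - 1*5/7 = -16 - 5/7 = -117/7)
Q(7)*483 - 558 = -117/7*483 - 558 = -8073 - 558 = -8631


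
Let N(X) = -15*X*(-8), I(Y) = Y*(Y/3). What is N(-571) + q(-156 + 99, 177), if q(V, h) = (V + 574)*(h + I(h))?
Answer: 5422020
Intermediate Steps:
I(Y) = Y**2/3 (I(Y) = Y*(Y*(1/3)) = Y*(Y/3) = Y**2/3)
q(V, h) = (574 + V)*(h + h**2/3) (q(V, h) = (V + 574)*(h + h**2/3) = (574 + V)*(h + h**2/3))
N(X) = 120*X
N(-571) + q(-156 + 99, 177) = 120*(-571) + (1/3)*177*(1722 + 3*(-156 + 99) + 574*177 + (-156 + 99)*177) = -68520 + (1/3)*177*(1722 + 3*(-57) + 101598 - 57*177) = -68520 + (1/3)*177*(1722 - 171 + 101598 - 10089) = -68520 + (1/3)*177*93060 = -68520 + 5490540 = 5422020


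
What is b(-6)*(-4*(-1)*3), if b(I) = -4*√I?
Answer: -48*I*√6 ≈ -117.58*I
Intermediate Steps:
b(-6)*(-4*(-1)*3) = (-4*I*√6)*(-4*(-1)*3) = (-4*I*√6)*(4*3) = -4*I*√6*12 = -48*I*√6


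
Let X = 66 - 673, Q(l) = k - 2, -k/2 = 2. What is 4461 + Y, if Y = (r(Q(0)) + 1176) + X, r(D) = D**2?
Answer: 5066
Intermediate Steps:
k = -4 (k = -2*2 = -4)
Q(l) = -6 (Q(l) = -4 - 2 = -6)
X = -607
Y = 605 (Y = ((-6)**2 + 1176) - 607 = (36 + 1176) - 607 = 1212 - 607 = 605)
4461 + Y = 4461 + 605 = 5066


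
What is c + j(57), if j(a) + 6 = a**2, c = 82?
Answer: 3325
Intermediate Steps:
j(a) = -6 + a**2
c + j(57) = 82 + (-6 + 57**2) = 82 + (-6 + 3249) = 82 + 3243 = 3325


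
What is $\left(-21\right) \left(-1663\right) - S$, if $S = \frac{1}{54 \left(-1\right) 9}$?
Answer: $\frac{16972579}{486} \approx 34923.0$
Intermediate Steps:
$S = - \frac{1}{486}$ ($S = \frac{1}{\left(-54\right) 9} = \frac{1}{-486} = - \frac{1}{486} \approx -0.0020576$)
$\left(-21\right) \left(-1663\right) - S = \left(-21\right) \left(-1663\right) - - \frac{1}{486} = 34923 + \frac{1}{486} = \frac{16972579}{486}$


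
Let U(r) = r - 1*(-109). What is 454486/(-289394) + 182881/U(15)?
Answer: 26434153925/17942428 ≈ 1473.3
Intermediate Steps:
U(r) = 109 + r (U(r) = r + 109 = 109 + r)
454486/(-289394) + 182881/U(15) = 454486/(-289394) + 182881/(109 + 15) = 454486*(-1/289394) + 182881/124 = -227243/144697 + 182881*(1/124) = -227243/144697 + 182881/124 = 26434153925/17942428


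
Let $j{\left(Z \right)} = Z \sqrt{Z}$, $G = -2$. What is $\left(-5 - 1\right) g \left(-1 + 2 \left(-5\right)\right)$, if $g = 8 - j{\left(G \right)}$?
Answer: $528 + 132 i \sqrt{2} \approx 528.0 + 186.68 i$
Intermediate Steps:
$j{\left(Z \right)} = Z^{\frac{3}{2}}$
$g = 8 + 2 i \sqrt{2}$ ($g = 8 - \left(-2\right)^{\frac{3}{2}} = 8 - - 2 i \sqrt{2} = 8 + 2 i \sqrt{2} \approx 8.0 + 2.8284 i$)
$\left(-5 - 1\right) g \left(-1 + 2 \left(-5\right)\right) = \left(-5 - 1\right) \left(8 + 2 i \sqrt{2}\right) \left(-1 + 2 \left(-5\right)\right) = \left(-5 - 1\right) \left(8 + 2 i \sqrt{2}\right) \left(-1 - 10\right) = - 6 \left(8 + 2 i \sqrt{2}\right) \left(-11\right) = \left(-48 - 12 i \sqrt{2}\right) \left(-11\right) = 528 + 132 i \sqrt{2}$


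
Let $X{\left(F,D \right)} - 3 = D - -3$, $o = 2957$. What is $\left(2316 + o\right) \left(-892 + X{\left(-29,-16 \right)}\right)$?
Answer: $-4756246$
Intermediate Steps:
$X{\left(F,D \right)} = 6 + D$ ($X{\left(F,D \right)} = 3 + \left(D - -3\right) = 3 + \left(D + 3\right) = 3 + \left(3 + D\right) = 6 + D$)
$\left(2316 + o\right) \left(-892 + X{\left(-29,-16 \right)}\right) = \left(2316 + 2957\right) \left(-892 + \left(6 - 16\right)\right) = 5273 \left(-892 - 10\right) = 5273 \left(-902\right) = -4756246$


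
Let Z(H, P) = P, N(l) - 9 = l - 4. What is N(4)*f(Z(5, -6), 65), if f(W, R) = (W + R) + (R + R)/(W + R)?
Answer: 32499/59 ≈ 550.83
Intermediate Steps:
N(l) = 5 + l (N(l) = 9 + (l - 4) = 9 + (-4 + l) = 5 + l)
f(W, R) = R + W + 2*R/(R + W) (f(W, R) = (R + W) + (2*R)/(R + W) = (R + W) + 2*R/(R + W) = R + W + 2*R/(R + W))
N(4)*f(Z(5, -6), 65) = (5 + 4)*((65² + (-6)² + 2*65 + 2*65*(-6))/(65 - 6)) = 9*((4225 + 36 + 130 - 780)/59) = 9*((1/59)*3611) = 9*(3611/59) = 32499/59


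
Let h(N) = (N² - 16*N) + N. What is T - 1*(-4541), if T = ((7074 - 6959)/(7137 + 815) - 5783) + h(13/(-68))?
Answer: -355945941/287266 ≈ -1239.1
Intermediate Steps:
h(N) = N² - 15*N
T = -1660420847/287266 (T = ((7074 - 6959)/(7137 + 815) - 5783) + (13/(-68))*(-15 + 13/(-68)) = (115/7952 - 5783) + (13*(-1/68))*(-15 + 13*(-1/68)) = (115*(1/7952) - 5783) - 13*(-15 - 13/68)/68 = (115/7952 - 5783) - 13/68*(-1033/68) = -45986301/7952 + 13429/4624 = -1660420847/287266 ≈ -5780.1)
T - 1*(-4541) = -1660420847/287266 - 1*(-4541) = -1660420847/287266 + 4541 = -355945941/287266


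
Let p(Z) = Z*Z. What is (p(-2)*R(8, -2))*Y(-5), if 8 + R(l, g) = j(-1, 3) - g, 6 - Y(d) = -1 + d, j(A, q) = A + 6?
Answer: -48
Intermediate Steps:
j(A, q) = 6 + A
Y(d) = 7 - d (Y(d) = 6 - (-1 + d) = 6 + (1 - d) = 7 - d)
R(l, g) = -3 - g (R(l, g) = -8 + ((6 - 1) - g) = -8 + (5 - g) = -3 - g)
p(Z) = Z²
(p(-2)*R(8, -2))*Y(-5) = ((-2)²*(-3 - 1*(-2)))*(7 - 1*(-5)) = (4*(-3 + 2))*(7 + 5) = (4*(-1))*12 = -4*12 = -48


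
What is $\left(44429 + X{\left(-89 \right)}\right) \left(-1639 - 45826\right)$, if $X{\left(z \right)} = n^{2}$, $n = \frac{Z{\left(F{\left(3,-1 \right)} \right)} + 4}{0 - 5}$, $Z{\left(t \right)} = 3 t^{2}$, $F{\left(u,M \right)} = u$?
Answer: $- \frac{10553235198}{5} \approx -2.1106 \cdot 10^{9}$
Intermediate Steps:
$n = - \frac{31}{5}$ ($n = \frac{3 \cdot 3^{2} + 4}{0 - 5} = \frac{3 \cdot 9 + 4}{-5} = \left(27 + 4\right) \left(- \frac{1}{5}\right) = 31 \left(- \frac{1}{5}\right) = - \frac{31}{5} \approx -6.2$)
$X{\left(z \right)} = \frac{961}{25}$ ($X{\left(z \right)} = \left(- \frac{31}{5}\right)^{2} = \frac{961}{25}$)
$\left(44429 + X{\left(-89 \right)}\right) \left(-1639 - 45826\right) = \left(44429 + \frac{961}{25}\right) \left(-1639 - 45826\right) = \frac{1111686}{25} \left(-47465\right) = - \frac{10553235198}{5}$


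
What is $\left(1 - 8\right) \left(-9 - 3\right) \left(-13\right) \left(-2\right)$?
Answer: $2184$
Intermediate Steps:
$\left(1 - 8\right) \left(-9 - 3\right) \left(-13\right) \left(-2\right) = \left(-7\right) \left(-12\right) \left(-13\right) \left(-2\right) = 84 \left(-13\right) \left(-2\right) = \left(-1092\right) \left(-2\right) = 2184$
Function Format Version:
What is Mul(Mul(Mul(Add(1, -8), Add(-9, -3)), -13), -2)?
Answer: 2184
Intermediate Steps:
Mul(Mul(Mul(Add(1, -8), Add(-9, -3)), -13), -2) = Mul(Mul(Mul(-7, -12), -13), -2) = Mul(Mul(84, -13), -2) = Mul(-1092, -2) = 2184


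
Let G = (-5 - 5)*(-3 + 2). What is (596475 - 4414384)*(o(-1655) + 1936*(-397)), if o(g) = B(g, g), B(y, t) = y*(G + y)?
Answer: -7459747490647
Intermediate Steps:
G = 10 (G = -10*(-1) = 10)
B(y, t) = y*(10 + y)
o(g) = g*(10 + g)
(596475 - 4414384)*(o(-1655) + 1936*(-397)) = (596475 - 4414384)*(-1655*(10 - 1655) + 1936*(-397)) = -3817909*(-1655*(-1645) - 768592) = -3817909*(2722475 - 768592) = -3817909*1953883 = -7459747490647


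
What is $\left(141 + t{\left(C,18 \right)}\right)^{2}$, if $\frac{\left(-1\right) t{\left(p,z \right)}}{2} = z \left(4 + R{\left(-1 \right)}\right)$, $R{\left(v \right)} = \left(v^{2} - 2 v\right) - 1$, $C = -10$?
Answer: $5625$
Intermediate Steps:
$R{\left(v \right)} = -1 + v^{2} - 2 v$
$t{\left(p,z \right)} = - 12 z$ ($t{\left(p,z \right)} = - 2 z \left(4 - \left(-1 - 1\right)\right) = - 2 z \left(4 + \left(-1 + 1 + 2\right)\right) = - 2 z \left(4 + 2\right) = - 2 z 6 = - 2 \cdot 6 z = - 12 z$)
$\left(141 + t{\left(C,18 \right)}\right)^{2} = \left(141 - 216\right)^{2} = \left(-75\right)^{2} = 5625$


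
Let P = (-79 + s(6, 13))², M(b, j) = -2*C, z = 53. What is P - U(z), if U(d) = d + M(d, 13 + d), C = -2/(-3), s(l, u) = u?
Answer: 12913/3 ≈ 4304.3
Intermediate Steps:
C = ⅔ (C = -2*(-⅓) = ⅔ ≈ 0.66667)
M(b, j) = -4/3 (M(b, j) = -2*⅔ = -4/3)
P = 4356 (P = (-79 + 13)² = (-66)² = 4356)
U(d) = -4/3 + d (U(d) = d - 4/3 = -4/3 + d)
P - U(z) = 4356 - (-4/3 + 53) = 4356 - 1*155/3 = 4356 - 155/3 = 12913/3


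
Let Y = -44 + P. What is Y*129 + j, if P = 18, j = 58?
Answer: -3296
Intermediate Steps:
Y = -26 (Y = -44 + 18 = -26)
Y*129 + j = -26*129 + 58 = -3354 + 58 = -3296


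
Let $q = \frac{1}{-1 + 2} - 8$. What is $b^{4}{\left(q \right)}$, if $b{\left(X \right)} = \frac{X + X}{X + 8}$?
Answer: $38416$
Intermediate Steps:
$q = -7$ ($q = 1^{-1} - 8 = 1 - 8 = -7$)
$b{\left(X \right)} = \frac{2 X}{8 + X}$
$b^{4}{\left(q \right)} = \left(2 \left(-7\right) \frac{1}{8 - 7}\right)^{4} = \left(2 \left(-7\right) 1^{-1}\right)^{4} = \left(2 \left(-7\right) 1\right)^{4} = \left(-14\right)^{4} = 38416$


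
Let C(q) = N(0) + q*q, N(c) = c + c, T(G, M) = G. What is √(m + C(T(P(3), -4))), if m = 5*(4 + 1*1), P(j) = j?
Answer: √34 ≈ 5.8309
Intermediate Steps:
N(c) = 2*c
m = 25 (m = 5*(4 + 1) = 5*5 = 25)
C(q) = q² (C(q) = 2*0 + q*q = 0 + q² = q²)
√(m + C(T(P(3), -4))) = √(25 + 3²) = √(25 + 9) = √34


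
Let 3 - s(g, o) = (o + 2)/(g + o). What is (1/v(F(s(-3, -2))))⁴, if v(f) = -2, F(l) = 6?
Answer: 1/16 ≈ 0.062500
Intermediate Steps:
s(g, o) = 3 - (2 + o)/(g + o) (s(g, o) = 3 - (o + 2)/(g + o) = 3 - (2 + o)/(g + o))
(1/v(F(s(-3, -2))))⁴ = (1/(-2))⁴ = (-½)⁴ = 1/16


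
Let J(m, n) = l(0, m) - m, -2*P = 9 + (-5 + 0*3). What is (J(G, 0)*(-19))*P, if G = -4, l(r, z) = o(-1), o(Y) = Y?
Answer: 114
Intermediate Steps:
l(r, z) = -1
P = -2 (P = -(9 + (-5 + 0*3))/2 = -(9 + (-5 + 0))/2 = -(9 - 5)/2 = -½*4 = -2)
J(m, n) = -1 - m
(J(G, 0)*(-19))*P = ((-1 - 1*(-4))*(-19))*(-2) = ((-1 + 4)*(-19))*(-2) = (3*(-19))*(-2) = -57*(-2) = 114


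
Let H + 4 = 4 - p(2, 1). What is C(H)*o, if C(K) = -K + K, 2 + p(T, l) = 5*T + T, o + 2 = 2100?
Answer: 0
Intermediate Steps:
o = 2098 (o = -2 + 2100 = 2098)
p(T, l) = -2 + 6*T (p(T, l) = -2 + (5*T + T) = -2 + 6*T)
H = -10 (H = -4 + (4 - (-2 + 6*2)) = -4 + (4 - (-2 + 12)) = -4 + (4 - 1*10) = -4 + (4 - 10) = -4 - 6 = -10)
C(K) = 0
C(H)*o = 0*2098 = 0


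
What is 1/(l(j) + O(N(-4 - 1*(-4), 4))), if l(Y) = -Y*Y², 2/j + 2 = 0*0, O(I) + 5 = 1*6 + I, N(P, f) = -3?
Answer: -1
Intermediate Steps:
O(I) = 1 + I (O(I) = -5 + (1*6 + I) = -5 + (6 + I) = 1 + I)
j = -1 (j = 2/(-2 + 0*0) = 2/(-2 + 0) = 2/(-2) = 2*(-½) = -1)
l(Y) = -Y³
1/(l(j) + O(N(-4 - 1*(-4), 4))) = 1/(-1*(-1)³ + (1 - 3)) = 1/(-1*(-1) - 2) = 1/(1 - 2) = 1/(-1) = -1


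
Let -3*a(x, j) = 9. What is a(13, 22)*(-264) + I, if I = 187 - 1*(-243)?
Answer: 1222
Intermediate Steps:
a(x, j) = -3 (a(x, j) = -⅓*9 = -3)
I = 430 (I = 187 + 243 = 430)
a(13, 22)*(-264) + I = -3*(-264) + 430 = 792 + 430 = 1222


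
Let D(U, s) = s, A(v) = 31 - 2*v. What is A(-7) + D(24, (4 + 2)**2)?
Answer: 81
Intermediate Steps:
A(v) = 31 - 2*v
A(-7) + D(24, (4 + 2)**2) = (31 - 2*(-7)) + (4 + 2)**2 = (31 + 14) + 6**2 = 45 + 36 = 81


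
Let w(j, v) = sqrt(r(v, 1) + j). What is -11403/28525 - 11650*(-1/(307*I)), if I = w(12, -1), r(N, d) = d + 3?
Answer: 22736669/2502050 ≈ 9.0872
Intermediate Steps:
r(N, d) = 3 + d
w(j, v) = sqrt(4 + j) (w(j, v) = sqrt((3 + 1) + j) = sqrt(4 + j))
I = 4 (I = sqrt(4 + 12) = sqrt(16) = 4)
-11403/28525 - 11650*(-1/(307*I)) = -11403/28525 - 11650/(4*(-1*307)) = -11403*1/28525 - 11650/(4*(-307)) = -1629/4075 - 11650/(-1228) = -1629/4075 - 11650*(-1/1228) = -1629/4075 + 5825/614 = 22736669/2502050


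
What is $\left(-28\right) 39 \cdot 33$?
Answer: $-36036$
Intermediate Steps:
$\left(-28\right) 39 \cdot 33 = \left(-1092\right) 33 = -36036$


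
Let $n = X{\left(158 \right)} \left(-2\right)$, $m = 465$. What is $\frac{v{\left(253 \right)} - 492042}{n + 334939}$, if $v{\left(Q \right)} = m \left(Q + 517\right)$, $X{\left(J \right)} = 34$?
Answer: $- \frac{133992}{334871} \approx -0.40013$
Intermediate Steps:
$n = -68$ ($n = 34 \left(-2\right) = -68$)
$v{\left(Q \right)} = 240405 + 465 Q$ ($v{\left(Q \right)} = 465 \left(Q + 517\right) = 465 \left(517 + Q\right) = 240405 + 465 Q$)
$\frac{v{\left(253 \right)} - 492042}{n + 334939} = \frac{\left(240405 + 465 \cdot 253\right) - 492042}{-68 + 334939} = \frac{\left(240405 + 117645\right) - 492042}{334871} = \left(358050 - 492042\right) \frac{1}{334871} = \left(-133992\right) \frac{1}{334871} = - \frac{133992}{334871}$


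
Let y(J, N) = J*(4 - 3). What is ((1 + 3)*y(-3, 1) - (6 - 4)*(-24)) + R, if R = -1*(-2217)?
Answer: 2253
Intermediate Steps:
y(J, N) = J (y(J, N) = J*1 = J)
R = 2217
((1 + 3)*y(-3, 1) - (6 - 4)*(-24)) + R = ((1 + 3)*(-3) - (6 - 4)*(-24)) + 2217 = (4*(-3) - 1*2*(-24)) + 2217 = (-12 - 2*(-24)) + 2217 = (-12 + 48) + 2217 = 36 + 2217 = 2253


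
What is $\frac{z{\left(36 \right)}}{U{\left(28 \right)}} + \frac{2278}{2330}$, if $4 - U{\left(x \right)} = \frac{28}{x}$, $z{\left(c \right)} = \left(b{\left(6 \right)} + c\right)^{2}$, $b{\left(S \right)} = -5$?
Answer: $\frac{1122982}{3495} \approx 321.31$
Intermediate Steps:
$z{\left(c \right)} = \left(-5 + c\right)^{2}$
$U{\left(x \right)} = 4 - \frac{28}{x}$
$\frac{z{\left(36 \right)}}{U{\left(28 \right)}} + \frac{2278}{2330} = \frac{\left(-5 + 36\right)^{2}}{4 - \frac{28}{28}} + \frac{2278}{2330} = \frac{31^{2}}{4 - 1} + 2278 \cdot \frac{1}{2330} = \frac{961}{4 - 1} + \frac{1139}{1165} = \frac{961}{3} + \frac{1139}{1165} = \frac{1122982}{3495}$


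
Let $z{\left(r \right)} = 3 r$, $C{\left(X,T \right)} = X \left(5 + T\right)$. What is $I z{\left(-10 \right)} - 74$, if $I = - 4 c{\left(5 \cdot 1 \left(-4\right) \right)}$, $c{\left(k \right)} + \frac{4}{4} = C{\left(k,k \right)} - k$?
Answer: $38206$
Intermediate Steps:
$c{\left(k \right)} = -1 - k + k \left(5 + k\right)$ ($c{\left(k \right)} = -1 + \left(k \left(5 + k\right) - k\right) = -1 + \left(- k + k \left(5 + k\right)\right) = -1 - k + k \left(5 + k\right)$)
$I = -1276$ ($I = - 4 \left(-1 - 5 \cdot 1 \left(-4\right) + 5 \cdot 1 \left(-4\right) \left(5 + 5 \cdot 1 \left(-4\right)\right)\right) = - 4 \left(-1 - 5 \left(-4\right) + 5 \left(-4\right) \left(5 + 5 \left(-4\right)\right)\right) = - 4 \left(-1 - -20 - 20 \left(5 - 20\right)\right) = - 4 \left(-1 + 20 - -300\right) = - 4 \left(-1 + 20 + 300\right) = \left(-4\right) 319 = -1276$)
$I z{\left(-10 \right)} - 74 = - 1276 \cdot 3 \left(-10\right) - 74 = \left(-1276\right) \left(-30\right) - 74 = 38280 - 74 = 38206$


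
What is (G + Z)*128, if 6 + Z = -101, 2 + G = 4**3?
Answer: -5760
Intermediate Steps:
G = 62 (G = -2 + 4**3 = -2 + 64 = 62)
Z = -107 (Z = -6 - 101 = -107)
(G + Z)*128 = (62 - 107)*128 = -45*128 = -5760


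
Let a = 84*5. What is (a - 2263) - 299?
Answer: -2142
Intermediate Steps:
a = 420
(a - 2263) - 299 = (420 - 2263) - 299 = -1843 - 299 = -2142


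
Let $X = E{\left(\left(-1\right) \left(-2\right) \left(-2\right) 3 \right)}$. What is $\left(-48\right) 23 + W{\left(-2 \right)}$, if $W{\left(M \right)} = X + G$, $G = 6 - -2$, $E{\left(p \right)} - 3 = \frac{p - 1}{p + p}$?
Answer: $- \frac{26219}{24} \approx -1092.5$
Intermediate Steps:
$E{\left(p \right)} = 3 + \frac{-1 + p}{2 p}$ ($E{\left(p \right)} = 3 + \frac{p - 1}{p + p} = 3 + \frac{-1 + p}{2 p}$)
$X = \frac{85}{24}$ ($X = \frac{-1 + 7 \left(-1\right) \left(-2\right) \left(-2\right) 3}{2 \left(-1\right) \left(-2\right) \left(-2\right) 3} = \frac{-1 + 7 \cdot 2 \left(-2\right) 3}{2 \cdot 2 \left(-2\right) 3} = \frac{-1 + 7 \left(\left(-4\right) 3\right)}{2 \left(\left(-4\right) 3\right)} = \frac{-1 + 7 \left(-12\right)}{2 \left(-12\right)} = \frac{1}{2} \left(- \frac{1}{12}\right) \left(-1 - 84\right) = \frac{1}{2} \left(- \frac{1}{12}\right) \left(-85\right) = \frac{85}{24} \approx 3.5417$)
$G = 8$ ($G = 6 + 2 = 8$)
$W{\left(M \right)} = \frac{277}{24}$ ($W{\left(M \right)} = \frac{85}{24} + 8 = \frac{277}{24}$)
$\left(-48\right) 23 + W{\left(-2 \right)} = \left(-48\right) 23 + \frac{277}{24} = -1104 + \frac{277}{24} = - \frac{26219}{24}$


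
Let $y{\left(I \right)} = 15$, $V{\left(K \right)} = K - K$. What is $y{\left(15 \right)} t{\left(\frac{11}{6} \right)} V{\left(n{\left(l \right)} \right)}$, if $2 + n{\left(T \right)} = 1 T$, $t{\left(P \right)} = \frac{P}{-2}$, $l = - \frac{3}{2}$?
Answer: $0$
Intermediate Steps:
$l = - \frac{3}{2}$ ($l = \left(-3\right) \frac{1}{2} = - \frac{3}{2} \approx -1.5$)
$t{\left(P \right)} = - \frac{P}{2}$ ($t{\left(P \right)} = P \left(- \frac{1}{2}\right) = - \frac{P}{2}$)
$n{\left(T \right)} = -2 + T$ ($n{\left(T \right)} = -2 + 1 T = -2 + T$)
$V{\left(K \right)} = 0$
$y{\left(15 \right)} t{\left(\frac{11}{6} \right)} V{\left(n{\left(l \right)} \right)} = 15 \left(- \frac{11 \cdot \frac{1}{6}}{2}\right) 0 = 15 \left(\left(- \frac{1}{2}\right) \frac{11}{6}\right) 0 = 15 \left(- \frac{11}{12}\right) 0 = \left(- \frac{55}{4}\right) 0 = 0$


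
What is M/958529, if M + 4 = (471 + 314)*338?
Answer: 265326/958529 ≈ 0.27681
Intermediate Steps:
M = 265326 (M = -4 + (471 + 314)*338 = -4 + 785*338 = -4 + 265330 = 265326)
M/958529 = 265326/958529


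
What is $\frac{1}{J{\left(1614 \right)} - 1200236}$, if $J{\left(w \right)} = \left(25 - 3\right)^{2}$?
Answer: $- \frac{1}{1199752} \approx -8.3351 \cdot 10^{-7}$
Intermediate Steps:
$J{\left(w \right)} = 484$ ($J{\left(w \right)} = 22^{2} = 484$)
$\frac{1}{J{\left(1614 \right)} - 1200236} = \frac{1}{484 - 1200236} = \frac{1}{-1199752} = - \frac{1}{1199752}$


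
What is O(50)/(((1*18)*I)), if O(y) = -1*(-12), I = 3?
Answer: 2/9 ≈ 0.22222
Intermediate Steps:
O(y) = 12
O(50)/(((1*18)*I)) = 12/(((1*18)*3)) = 12/((18*3)) = 12/54 = 12*(1/54) = 2/9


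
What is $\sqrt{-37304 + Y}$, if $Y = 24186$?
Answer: $i \sqrt{13118} \approx 114.53 i$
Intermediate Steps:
$\sqrt{-37304 + Y} = \sqrt{-37304 + 24186} = \sqrt{-13118} = i \sqrt{13118}$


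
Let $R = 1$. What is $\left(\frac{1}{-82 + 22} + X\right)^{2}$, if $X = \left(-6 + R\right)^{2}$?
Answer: $\frac{2247001}{3600} \approx 624.17$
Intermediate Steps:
$X = 25$ ($X = \left(-6 + 1\right)^{2} = \left(-5\right)^{2} = 25$)
$\left(\frac{1}{-82 + 22} + X\right)^{2} = \left(\frac{1}{-82 + 22} + 25\right)^{2} = \left(\frac{1}{-60} + 25\right)^{2} = \left(- \frac{1}{60} + 25\right)^{2} = \left(\frac{1499}{60}\right)^{2} = \frac{2247001}{3600}$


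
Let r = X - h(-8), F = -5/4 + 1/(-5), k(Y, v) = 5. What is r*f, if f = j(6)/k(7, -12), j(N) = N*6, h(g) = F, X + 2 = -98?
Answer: -17739/25 ≈ -709.56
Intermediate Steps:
X = -100 (X = -2 - 98 = -100)
F = -29/20 (F = -5*1/4 + 1*(-1/5) = -5/4 - 1/5 = -29/20 ≈ -1.4500)
h(g) = -29/20
j(N) = 6*N
f = 36/5 (f = (6*6)/5 = 36*(1/5) = 36/5 ≈ 7.2000)
r = -1971/20 (r = -100 - 1*(-29/20) = -100 + 29/20 = -1971/20 ≈ -98.550)
r*f = -1971/20*36/5 = -17739/25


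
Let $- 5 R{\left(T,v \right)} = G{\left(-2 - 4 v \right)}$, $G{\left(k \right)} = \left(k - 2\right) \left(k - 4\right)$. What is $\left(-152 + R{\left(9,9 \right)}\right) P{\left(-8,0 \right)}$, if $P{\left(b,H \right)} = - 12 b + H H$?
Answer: $-46848$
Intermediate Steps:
$G{\left(k \right)} = \left(-4 + k\right) \left(-2 + k\right)$ ($G{\left(k \right)} = \left(-2 + k\right) \left(-4 + k\right) = \left(-4 + k\right) \left(-2 + k\right)$)
$R{\left(T,v \right)} = -4 - \frac{24 v}{5} - \frac{\left(-2 - 4 v\right)^{2}}{5}$ ($R{\left(T,v \right)} = - \frac{8 + \left(-2 - 4 v\right)^{2} - 6 \left(-2 - 4 v\right)}{5} = - \frac{8 + \left(-2 - 4 v\right)^{2} + \left(12 + 24 v\right)}{5} = - \frac{20 + \left(-2 - 4 v\right)^{2} + 24 v}{5} = -4 - \frac{24 v}{5} - \frac{\left(-2 - 4 v\right)^{2}}{5}$)
$P{\left(b,H \right)} = H^{2} - 12 b$ ($P{\left(b,H \right)} = - 12 b + H^{2} = H^{2} - 12 b$)
$\left(-152 + R{\left(9,9 \right)}\right) P{\left(-8,0 \right)} = \left(-152 - \left(\frac{384}{5} + \frac{1296}{5}\right)\right) \left(0^{2} - -96\right) = \left(-152 - 336\right) \left(0 + 96\right) = \left(-152 - 336\right) 96 = \left(-488\right) 96 = -46848$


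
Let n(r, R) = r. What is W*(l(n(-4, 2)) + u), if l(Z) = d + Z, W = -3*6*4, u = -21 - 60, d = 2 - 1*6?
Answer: 6408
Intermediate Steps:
d = -4 (d = 2 - 6 = -4)
u = -81
W = -72 (W = -18*4 = -72)
l(Z) = -4 + Z
W*(l(n(-4, 2)) + u) = -72*((-4 - 4) - 81) = -72*(-8 - 81) = -72*(-89) = 6408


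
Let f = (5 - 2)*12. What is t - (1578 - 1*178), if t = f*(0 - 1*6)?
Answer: -1616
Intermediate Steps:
f = 36 (f = 3*12 = 36)
t = -216 (t = 36*(0 - 1*6) = 36*(0 - 6) = 36*(-6) = -216)
t - (1578 - 1*178) = -216 - (1578 - 1*178) = -216 - (1578 - 178) = -216 - 1*1400 = -216 - 1400 = -1616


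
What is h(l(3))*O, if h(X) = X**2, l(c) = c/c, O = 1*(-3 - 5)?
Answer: -8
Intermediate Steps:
O = -8 (O = 1*(-8) = -8)
l(c) = 1
h(l(3))*O = 1**2*(-8) = 1*(-8) = -8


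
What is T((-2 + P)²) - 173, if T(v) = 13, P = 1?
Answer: -160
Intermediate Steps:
T((-2 + P)²) - 173 = 13 - 173 = -160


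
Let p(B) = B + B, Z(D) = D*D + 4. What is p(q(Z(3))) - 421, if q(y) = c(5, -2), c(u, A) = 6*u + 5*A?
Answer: -381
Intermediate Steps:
c(u, A) = 5*A + 6*u
Z(D) = 4 + D² (Z(D) = D² + 4 = 4 + D²)
q(y) = 20 (q(y) = 5*(-2) + 6*5 = -10 + 30 = 20)
p(B) = 2*B
p(q(Z(3))) - 421 = 2*20 - 421 = 40 - 421 = -381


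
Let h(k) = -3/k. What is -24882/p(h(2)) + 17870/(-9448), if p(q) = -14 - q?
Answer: 234861761/118100 ≈ 1988.7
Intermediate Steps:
-24882/p(h(2)) + 17870/(-9448) = -24882/(-14 - (-3)/2) + 17870/(-9448) = -24882/(-14 - (-3)/2) + 17870*(-1/9448) = -24882/(-14 - 1*(-3/2)) - 8935/4724 = -24882/(-14 + 3/2) - 8935/4724 = -24882/(-25/2) - 8935/4724 = -24882*(-2/25) - 8935/4724 = 49764/25 - 8935/4724 = 234861761/118100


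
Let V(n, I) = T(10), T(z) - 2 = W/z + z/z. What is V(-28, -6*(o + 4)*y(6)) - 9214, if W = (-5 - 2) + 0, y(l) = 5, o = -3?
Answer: -92117/10 ≈ -9211.7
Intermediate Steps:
W = -7 (W = -7 + 0 = -7)
T(z) = 3 - 7/z (T(z) = 2 + (-7/z + z/z) = 2 + (-7/z + 1) = 2 + (1 - 7/z) = 3 - 7/z)
V(n, I) = 23/10 (V(n, I) = 3 - 7/10 = 23/10)
V(-28, -6*(o + 4)*y(6)) - 9214 = 23/10 - 9214 = -92117/10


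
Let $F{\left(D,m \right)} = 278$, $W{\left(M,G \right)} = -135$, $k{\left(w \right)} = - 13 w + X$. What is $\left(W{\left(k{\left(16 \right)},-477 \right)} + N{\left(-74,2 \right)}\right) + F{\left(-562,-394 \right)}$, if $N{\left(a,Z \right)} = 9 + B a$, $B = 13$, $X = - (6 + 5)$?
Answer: $-810$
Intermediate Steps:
$X = -11$ ($X = \left(-1\right) 11 = -11$)
$k{\left(w \right)} = -11 - 13 w$ ($k{\left(w \right)} = - 13 w - 11 = -11 - 13 w$)
$N{\left(a,Z \right)} = 9 + 13 a$
$\left(W{\left(k{\left(16 \right)},-477 \right)} + N{\left(-74,2 \right)}\right) + F{\left(-562,-394 \right)} = \left(-135 + \left(9 + 13 \left(-74\right)\right)\right) + 278 = \left(-135 + \left(9 - 962\right)\right) + 278 = \left(-135 - 953\right) + 278 = -1088 + 278 = -810$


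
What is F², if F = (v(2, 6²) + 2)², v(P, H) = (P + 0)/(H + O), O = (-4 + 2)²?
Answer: 2825761/160000 ≈ 17.661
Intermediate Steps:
O = 4 (O = (-2)² = 4)
v(P, H) = P/(4 + H) (v(P, H) = (P + 0)/(H + 4) = P/(4 + H))
F = 1681/400 (F = (2/(4 + 6²) + 2)² = (2/(4 + 36) + 2)² = (2/40 + 2)² = (2*(1/40) + 2)² = (1/20 + 2)² = (41/20)² = 1681/400 ≈ 4.2025)
F² = (1681/400)² = 2825761/160000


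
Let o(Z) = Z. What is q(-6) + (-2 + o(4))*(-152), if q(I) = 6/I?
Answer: -305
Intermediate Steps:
q(-6) + (-2 + o(4))*(-152) = 6/(-6) + (-2 + 4)*(-152) = 6*(-⅙) + 2*(-152) = -1 - 304 = -305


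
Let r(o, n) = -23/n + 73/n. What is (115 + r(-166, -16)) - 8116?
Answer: -64033/8 ≈ -8004.1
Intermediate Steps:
r(o, n) = 50/n
(115 + r(-166, -16)) - 8116 = (115 + 50/(-16)) - 8116 = (115 + 50*(-1/16)) - 8116 = (115 - 25/8) - 8116 = 895/8 - 8116 = -64033/8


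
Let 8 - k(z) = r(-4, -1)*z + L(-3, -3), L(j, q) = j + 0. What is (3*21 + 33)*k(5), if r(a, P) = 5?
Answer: -1344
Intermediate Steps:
L(j, q) = j
k(z) = 11 - 5*z (k(z) = 8 - (5*z - 3) = 8 - (-3 + 5*z) = 8 + (3 - 5*z) = 11 - 5*z)
(3*21 + 33)*k(5) = (3*21 + 33)*(11 - 5*5) = (63 + 33)*(11 - 25) = 96*(-14) = -1344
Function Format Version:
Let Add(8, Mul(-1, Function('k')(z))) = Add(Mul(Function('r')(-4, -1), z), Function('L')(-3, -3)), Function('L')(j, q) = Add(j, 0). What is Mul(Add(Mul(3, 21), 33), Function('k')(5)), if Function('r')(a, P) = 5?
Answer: -1344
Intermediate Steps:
Function('L')(j, q) = j
Function('k')(z) = Add(11, Mul(-5, z)) (Function('k')(z) = Add(8, Mul(-1, Add(Mul(5, z), -3))) = Add(8, Mul(-1, Add(-3, Mul(5, z)))) = Add(8, Add(3, Mul(-5, z))) = Add(11, Mul(-5, z)))
Mul(Add(Mul(3, 21), 33), Function('k')(5)) = Mul(Add(Mul(3, 21), 33), Add(11, Mul(-5, 5))) = Mul(Add(63, 33), Add(11, -25)) = Mul(96, -14) = -1344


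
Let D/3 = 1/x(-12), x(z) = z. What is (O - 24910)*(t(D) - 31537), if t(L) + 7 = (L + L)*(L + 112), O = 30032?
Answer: -647418239/4 ≈ -1.6185e+8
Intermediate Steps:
D = -¼ (D = 3/(-12) = 3*(-1/12) = -¼ ≈ -0.25000)
t(L) = -7 + 2*L*(112 + L) (t(L) = -7 + (L + L)*(L + 112) = -7 + (2*L)*(112 + L) = -7 + 2*L*(112 + L))
(O - 24910)*(t(D) - 31537) = (30032 - 24910)*((-7 + 2*(-¼)² + 224*(-¼)) - 31537) = 5122*((-7 + 2*(1/16) - 56) - 31537) = 5122*((-7 + ⅛ - 56) - 31537) = 5122*(-503/8 - 31537) = 5122*(-252799/8) = -647418239/4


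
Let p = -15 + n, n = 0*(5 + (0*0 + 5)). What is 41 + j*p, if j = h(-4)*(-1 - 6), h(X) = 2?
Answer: 251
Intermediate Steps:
n = 0 (n = 0*(5 + (0 + 5)) = 0*(5 + 5) = 0*10 = 0)
p = -15 (p = -15 + 0 = -15)
j = -14 (j = 2*(-1 - 6) = 2*(-7) = -14)
41 + j*p = 41 - 14*(-15) = 41 + 210 = 251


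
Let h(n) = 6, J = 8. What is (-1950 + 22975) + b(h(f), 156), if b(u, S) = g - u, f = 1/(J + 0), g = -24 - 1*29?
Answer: 20966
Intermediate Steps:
g = -53 (g = -24 - 29 = -53)
f = 1/8 (f = 1/(8 + 0) = 1/8 ≈ 0.12500)
b(u, S) = -53 - u
(-1950 + 22975) + b(h(f), 156) = (-1950 + 22975) + (-53 - 1*6) = 21025 + (-53 - 6) = 21025 - 59 = 20966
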